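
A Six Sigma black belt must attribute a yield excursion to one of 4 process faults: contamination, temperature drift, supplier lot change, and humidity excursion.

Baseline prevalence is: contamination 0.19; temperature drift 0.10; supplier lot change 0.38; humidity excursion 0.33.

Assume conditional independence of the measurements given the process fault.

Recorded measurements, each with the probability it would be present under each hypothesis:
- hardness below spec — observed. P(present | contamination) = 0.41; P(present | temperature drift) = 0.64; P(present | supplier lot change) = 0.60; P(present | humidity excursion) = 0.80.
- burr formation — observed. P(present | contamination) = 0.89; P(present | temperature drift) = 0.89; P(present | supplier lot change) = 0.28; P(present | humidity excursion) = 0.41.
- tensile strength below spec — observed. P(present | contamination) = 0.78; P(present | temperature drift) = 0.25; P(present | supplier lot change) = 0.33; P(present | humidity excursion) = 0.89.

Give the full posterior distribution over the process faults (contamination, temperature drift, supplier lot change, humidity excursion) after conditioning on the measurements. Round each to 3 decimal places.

By Bayes' rule with conditional independence, the unnormalized weight for each hypothesis is prior × ∏ likelihoods:
  contamination: 0.19 × 0.41 × 0.89 × 0.78 = 0.054078
  temperature drift: 0.10 × 0.64 × 0.89 × 0.25 = 0.01424
  supplier lot change: 0.38 × 0.60 × 0.28 × 0.33 = 0.021067
  humidity excursion: 0.33 × 0.80 × 0.41 × 0.89 = 0.096334
Normalizing constant Z = 0.054078 + 0.01424 + 0.021067 + 0.096334 = 0.18572.
P(contamination | evidence) = 0.054078 / 0.18572 ≈ 0.291
P(temperature drift | evidence) = 0.01424 / 0.18572 ≈ 0.077
P(supplier lot change | evidence) = 0.021067 / 0.18572 ≈ 0.113
P(humidity excursion | evidence) = 0.096334 / 0.18572 ≈ 0.519

0.291, 0.077, 0.113, 0.519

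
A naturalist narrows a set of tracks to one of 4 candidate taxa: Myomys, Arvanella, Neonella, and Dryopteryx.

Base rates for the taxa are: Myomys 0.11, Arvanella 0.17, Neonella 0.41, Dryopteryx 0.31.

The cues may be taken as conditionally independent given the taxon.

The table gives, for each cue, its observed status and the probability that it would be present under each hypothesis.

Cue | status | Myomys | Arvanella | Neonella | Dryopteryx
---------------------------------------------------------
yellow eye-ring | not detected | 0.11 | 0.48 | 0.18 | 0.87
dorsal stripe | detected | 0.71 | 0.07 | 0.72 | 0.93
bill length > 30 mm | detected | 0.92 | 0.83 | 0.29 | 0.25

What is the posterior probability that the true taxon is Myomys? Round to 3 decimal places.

0.430

Multiply each prior by the joint likelihood of the cue pattern (using 1 − P(present | H) for each absent cue):
  Myomys: 0.11 × (1 − 0.11) × 0.71 × 0.92 = 0.063948
  Arvanella: 0.17 × (1 − 0.48) × 0.07 × 0.83 = 0.005136
  Neonella: 0.41 × (1 − 0.18) × 0.72 × 0.29 = 0.070199
  Dryopteryx: 0.31 × (1 − 0.87) × 0.93 × 0.25 = 0.0093698
Marginal likelihood of the evidence = 0.14865.
P(Myomys | evidence) = 0.063948 / 0.14865 ≈ 0.430.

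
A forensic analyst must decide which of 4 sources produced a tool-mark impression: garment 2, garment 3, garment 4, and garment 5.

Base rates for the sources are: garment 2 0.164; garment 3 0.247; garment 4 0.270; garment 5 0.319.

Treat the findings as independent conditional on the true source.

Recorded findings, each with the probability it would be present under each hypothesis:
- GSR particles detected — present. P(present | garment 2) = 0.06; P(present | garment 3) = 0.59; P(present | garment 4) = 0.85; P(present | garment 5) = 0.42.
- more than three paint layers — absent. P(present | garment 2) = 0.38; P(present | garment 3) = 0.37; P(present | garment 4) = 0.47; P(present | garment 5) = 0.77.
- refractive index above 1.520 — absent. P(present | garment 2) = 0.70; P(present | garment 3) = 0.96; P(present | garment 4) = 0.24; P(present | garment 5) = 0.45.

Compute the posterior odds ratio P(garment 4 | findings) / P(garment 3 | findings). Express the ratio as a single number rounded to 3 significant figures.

25.2

Posterior odds equal prior odds times the likelihood ratio; only the two competing hypotheses matter (using 1 − P(present | H) for each absent finding).
  garment 4: 0.270 × 0.85 × (1 − 0.47) × (1 − 0.24) = 0.092443
  garment 3: 0.247 × 0.59 × (1 − 0.37) × (1 − 0.96) = 0.0036724
Posterior odds = 0.092443 / 0.0036724 ≈ 25.2.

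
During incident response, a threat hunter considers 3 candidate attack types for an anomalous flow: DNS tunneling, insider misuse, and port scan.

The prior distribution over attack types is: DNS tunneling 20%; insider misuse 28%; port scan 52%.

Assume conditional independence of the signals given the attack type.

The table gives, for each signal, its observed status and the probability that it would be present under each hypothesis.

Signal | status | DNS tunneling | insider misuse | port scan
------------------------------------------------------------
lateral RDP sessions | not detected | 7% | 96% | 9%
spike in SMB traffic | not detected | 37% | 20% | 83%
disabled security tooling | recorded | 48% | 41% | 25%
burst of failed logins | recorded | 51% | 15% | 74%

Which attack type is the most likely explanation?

Multiply each prior by the joint likelihood of the signal pattern (using 1 − P(present | H) for each absent signal):
  DNS tunneling: 0.20 × (1 − 0.07) × (1 − 0.37) × 0.48 × 0.51 = 0.028686
  insider misuse: 0.28 × (1 − 0.96) × (1 − 0.20) × 0.41 × 0.15 = 0.00055104
  port scan: 0.52 × (1 − 0.09) × (1 − 0.83) × 0.25 × 0.74 = 0.014882
Normalizing constant Z = 0.028686 + 0.00055104 + 0.014882 = 0.044119.
P(DNS tunneling | evidence) ≈ 0.028686 / 0.044119 ≈ 0.650
P(insider misuse | evidence) ≈ 0.00055104 / 0.044119 ≈ 0.012
P(port scan | evidence) ≈ 0.014882 / 0.044119 ≈ 0.337
The largest is 0.650, so DNS tunneling is most probable.

DNS tunneling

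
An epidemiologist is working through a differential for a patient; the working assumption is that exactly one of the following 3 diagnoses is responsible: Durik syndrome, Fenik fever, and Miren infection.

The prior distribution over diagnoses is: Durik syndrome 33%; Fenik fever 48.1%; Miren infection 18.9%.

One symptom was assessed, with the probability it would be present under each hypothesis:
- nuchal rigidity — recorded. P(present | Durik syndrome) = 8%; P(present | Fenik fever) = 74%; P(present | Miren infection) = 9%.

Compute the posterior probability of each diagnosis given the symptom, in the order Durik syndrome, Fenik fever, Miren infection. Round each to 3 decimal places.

0.066, 0.891, 0.043

For each hypothesis, the unnormalized posterior weight is prior × likelihood:
  Durik syndrome: 0.330 × 0.08 = 0.0264
  Fenik fever: 0.481 × 0.74 = 0.35594
  Miren infection: 0.189 × 0.09 = 0.01701
The unnormalized weights sum to 0.39935.
P(Durik syndrome | evidence) = 0.0264 / 0.39935 ≈ 0.066
P(Fenik fever | evidence) = 0.35594 / 0.39935 ≈ 0.891
P(Miren infection | evidence) = 0.01701 / 0.39935 ≈ 0.043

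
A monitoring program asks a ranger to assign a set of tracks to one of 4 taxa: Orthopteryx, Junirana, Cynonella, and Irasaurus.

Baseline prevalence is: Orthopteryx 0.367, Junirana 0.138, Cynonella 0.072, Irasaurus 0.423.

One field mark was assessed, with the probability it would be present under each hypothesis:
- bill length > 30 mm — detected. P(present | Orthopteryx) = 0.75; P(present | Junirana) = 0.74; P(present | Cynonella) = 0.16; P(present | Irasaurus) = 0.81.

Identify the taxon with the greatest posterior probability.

For each hypothesis, the unnormalized posterior weight is prior × likelihood:
  Orthopteryx: 0.367 × 0.75 = 0.27525
  Junirana: 0.138 × 0.74 = 0.10212
  Cynonella: 0.072 × 0.16 = 0.01152
  Irasaurus: 0.423 × 0.81 = 0.34263
The unnormalized weights sum to 0.73152.
P(Orthopteryx | evidence) ≈ 0.27525 / 0.73152 ≈ 0.376
P(Junirana | evidence) ≈ 0.10212 / 0.73152 ≈ 0.140
P(Cynonella | evidence) ≈ 0.01152 / 0.73152 ≈ 0.016
P(Irasaurus | evidence) ≈ 0.34263 / 0.73152 ≈ 0.468
The largest is 0.468, so Irasaurus is most probable.

Irasaurus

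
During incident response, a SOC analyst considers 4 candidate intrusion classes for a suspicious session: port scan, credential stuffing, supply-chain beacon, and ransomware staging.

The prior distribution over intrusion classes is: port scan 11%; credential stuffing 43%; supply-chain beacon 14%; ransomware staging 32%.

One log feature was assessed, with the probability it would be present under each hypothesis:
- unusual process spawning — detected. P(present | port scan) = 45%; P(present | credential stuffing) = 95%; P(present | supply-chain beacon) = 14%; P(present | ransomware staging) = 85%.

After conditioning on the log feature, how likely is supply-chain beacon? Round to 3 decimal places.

For each hypothesis, the unnormalized posterior weight is prior × likelihood:
  port scan: 0.11 × 0.45 = 0.0495
  credential stuffing: 0.43 × 0.95 = 0.4085
  supply-chain beacon: 0.14 × 0.14 = 0.0196
  ransomware staging: 0.32 × 0.85 = 0.272
Marginal likelihood of the evidence = 0.7496.
P(supply-chain beacon | evidence) = 0.0196 / 0.7496 ≈ 0.026.

0.026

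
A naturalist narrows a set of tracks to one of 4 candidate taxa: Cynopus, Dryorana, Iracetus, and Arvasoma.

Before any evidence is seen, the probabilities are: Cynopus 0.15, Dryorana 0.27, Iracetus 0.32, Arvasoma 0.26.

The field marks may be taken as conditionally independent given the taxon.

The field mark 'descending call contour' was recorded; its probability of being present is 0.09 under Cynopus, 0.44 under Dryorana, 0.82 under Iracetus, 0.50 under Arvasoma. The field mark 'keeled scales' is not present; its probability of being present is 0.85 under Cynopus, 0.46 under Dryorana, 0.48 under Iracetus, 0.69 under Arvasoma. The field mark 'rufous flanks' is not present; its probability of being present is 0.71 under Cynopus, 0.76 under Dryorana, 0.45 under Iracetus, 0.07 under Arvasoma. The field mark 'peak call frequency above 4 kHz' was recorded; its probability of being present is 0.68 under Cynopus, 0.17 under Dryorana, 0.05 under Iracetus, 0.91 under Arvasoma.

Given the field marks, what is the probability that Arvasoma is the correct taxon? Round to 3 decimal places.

0.834

For each hypothesis, the unnormalized posterior weight is prior × product of the field mark likelihoods (using 1 − P(present | H) for each absent field mark):
  Cynopus: 0.15 × 0.09 × (1 − 0.85) × (1 − 0.71) × 0.68 = 0.00039933
  Dryorana: 0.27 × 0.44 × (1 − 0.46) × (1 − 0.76) × 0.17 = 0.0026174
  Iracetus: 0.32 × 0.82 × (1 − 0.48) × (1 − 0.45) × 0.05 = 0.0037523
  Arvasoma: 0.26 × 0.50 × (1 − 0.69) × (1 − 0.07) × 0.91 = 0.034106
The unnormalized weights sum to 0.040875.
P(Arvasoma | evidence) = 0.034106 / 0.040875 ≈ 0.834.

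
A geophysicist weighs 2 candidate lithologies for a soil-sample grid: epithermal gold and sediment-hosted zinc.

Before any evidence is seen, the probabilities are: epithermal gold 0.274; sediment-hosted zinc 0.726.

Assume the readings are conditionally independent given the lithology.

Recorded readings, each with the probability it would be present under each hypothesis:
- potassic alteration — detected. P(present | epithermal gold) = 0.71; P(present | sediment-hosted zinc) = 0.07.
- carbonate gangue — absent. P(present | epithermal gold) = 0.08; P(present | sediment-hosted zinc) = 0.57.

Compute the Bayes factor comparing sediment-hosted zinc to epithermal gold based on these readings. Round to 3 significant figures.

The Bayes factor is the ratio of the joint likelihoods of the reading pattern under the two hypotheses (using 1 − P(present | H) for each absent reading).
  sediment-hosted zinc: 0.07 × (1 − 0.57) = 0.0301
  epithermal gold: 0.71 × (1 − 0.08) = 0.6532
Bayes factor = 0.0301 / 0.6532 ≈ 0.0461

0.0461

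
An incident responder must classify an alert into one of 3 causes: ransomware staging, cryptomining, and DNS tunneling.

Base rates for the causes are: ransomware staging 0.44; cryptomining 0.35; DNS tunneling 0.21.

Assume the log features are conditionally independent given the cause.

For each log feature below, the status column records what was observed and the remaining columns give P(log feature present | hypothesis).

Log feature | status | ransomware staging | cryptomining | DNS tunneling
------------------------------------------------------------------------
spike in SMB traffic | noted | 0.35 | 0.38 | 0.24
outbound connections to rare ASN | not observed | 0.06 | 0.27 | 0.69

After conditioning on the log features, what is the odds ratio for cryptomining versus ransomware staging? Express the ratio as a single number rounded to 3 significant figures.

Posterior odds equal prior odds times the likelihood ratio; only the two competing hypotheses matter (using 1 − P(present | H) for each absent log feature).
  cryptomining: 0.35 × 0.38 × (1 − 0.27) = 0.09709
  ransomware staging: 0.44 × 0.35 × (1 − 0.06) = 0.14476
Posterior odds = 0.09709 / 0.14476 ≈ 0.671.

0.671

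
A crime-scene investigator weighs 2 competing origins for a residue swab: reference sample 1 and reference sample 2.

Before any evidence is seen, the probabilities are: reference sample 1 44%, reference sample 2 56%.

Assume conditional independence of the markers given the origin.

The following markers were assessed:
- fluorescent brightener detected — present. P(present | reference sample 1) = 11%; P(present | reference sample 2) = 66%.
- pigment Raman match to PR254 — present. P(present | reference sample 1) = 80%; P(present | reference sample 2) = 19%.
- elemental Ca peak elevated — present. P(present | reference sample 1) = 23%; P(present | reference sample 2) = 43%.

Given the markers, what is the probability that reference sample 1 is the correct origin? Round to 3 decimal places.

Multiply each prior by the joint likelihood of the marker pattern:
  reference sample 1: 0.44 × 0.11 × 0.80 × 0.23 = 0.0089056
  reference sample 2: 0.56 × 0.66 × 0.19 × 0.43 = 0.030196
The unnormalized weights sum to 0.039102.
P(reference sample 1 | evidence) = 0.0089056 / 0.039102 ≈ 0.228.

0.228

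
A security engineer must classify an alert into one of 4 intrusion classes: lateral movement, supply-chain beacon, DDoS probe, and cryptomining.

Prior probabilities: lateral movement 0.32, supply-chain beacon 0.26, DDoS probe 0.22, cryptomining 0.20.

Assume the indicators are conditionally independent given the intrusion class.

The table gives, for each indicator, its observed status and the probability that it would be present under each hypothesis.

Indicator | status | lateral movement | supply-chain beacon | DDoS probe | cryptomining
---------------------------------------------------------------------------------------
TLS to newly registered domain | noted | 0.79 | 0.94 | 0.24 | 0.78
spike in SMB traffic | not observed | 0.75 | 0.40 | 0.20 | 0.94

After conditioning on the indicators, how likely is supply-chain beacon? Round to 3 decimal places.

0.561

For each hypothesis, the unnormalized posterior weight is prior × product of the indicator likelihoods (using 1 − P(present | H) for each absent indicator):
  lateral movement: 0.32 × 0.79 × (1 − 0.75) = 0.0632
  supply-chain beacon: 0.26 × 0.94 × (1 − 0.40) = 0.14664
  DDoS probe: 0.22 × 0.24 × (1 − 0.20) = 0.04224
  cryptomining: 0.20 × 0.78 × (1 − 0.94) = 0.00936
The unnormalized weights sum to 0.26144.
P(supply-chain beacon | evidence) = 0.14664 / 0.26144 ≈ 0.561.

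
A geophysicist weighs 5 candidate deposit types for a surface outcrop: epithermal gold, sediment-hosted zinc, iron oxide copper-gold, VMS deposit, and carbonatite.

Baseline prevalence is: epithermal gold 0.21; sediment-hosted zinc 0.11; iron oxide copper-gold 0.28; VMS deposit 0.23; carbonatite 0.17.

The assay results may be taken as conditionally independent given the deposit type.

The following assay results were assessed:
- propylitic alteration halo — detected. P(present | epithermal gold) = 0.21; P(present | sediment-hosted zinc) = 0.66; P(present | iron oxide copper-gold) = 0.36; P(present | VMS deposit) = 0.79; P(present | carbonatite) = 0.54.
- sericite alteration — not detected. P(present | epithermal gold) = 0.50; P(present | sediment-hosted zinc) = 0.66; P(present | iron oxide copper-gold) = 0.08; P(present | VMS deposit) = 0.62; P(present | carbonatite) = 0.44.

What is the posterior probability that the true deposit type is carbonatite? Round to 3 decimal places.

0.198

For each hypothesis, the unnormalized posterior weight is prior × product of the assay result likelihoods (using 1 − P(present | H) for each absent assay result):
  epithermal gold: 0.21 × 0.21 × (1 − 0.50) = 0.02205
  sediment-hosted zinc: 0.11 × 0.66 × (1 − 0.66) = 0.024684
  iron oxide copper-gold: 0.28 × 0.36 × (1 − 0.08) = 0.092736
  VMS deposit: 0.23 × 0.79 × (1 − 0.62) = 0.069046
  carbonatite: 0.17 × 0.54 × (1 − 0.44) = 0.051408
The unnormalized weights sum to 0.25992.
P(carbonatite | evidence) = 0.051408 / 0.25992 ≈ 0.198.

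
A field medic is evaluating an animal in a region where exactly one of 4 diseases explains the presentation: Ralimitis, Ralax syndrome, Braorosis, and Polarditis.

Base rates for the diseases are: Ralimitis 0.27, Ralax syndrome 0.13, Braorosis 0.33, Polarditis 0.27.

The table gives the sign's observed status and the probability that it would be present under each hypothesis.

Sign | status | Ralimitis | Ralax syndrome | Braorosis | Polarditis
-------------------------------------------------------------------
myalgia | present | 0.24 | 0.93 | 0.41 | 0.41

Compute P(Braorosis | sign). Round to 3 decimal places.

By Bayes' rule, the unnormalized weight for each hypothesis is prior × likelihood:
  Ralimitis: 0.27 × 0.24 = 0.0648
  Ralax syndrome: 0.13 × 0.93 = 0.1209
  Braorosis: 0.33 × 0.41 = 0.1353
  Polarditis: 0.27 × 0.41 = 0.1107
The unnormalized weights sum to 0.4317.
P(Braorosis | evidence) = 0.1353 / 0.4317 ≈ 0.313.

0.313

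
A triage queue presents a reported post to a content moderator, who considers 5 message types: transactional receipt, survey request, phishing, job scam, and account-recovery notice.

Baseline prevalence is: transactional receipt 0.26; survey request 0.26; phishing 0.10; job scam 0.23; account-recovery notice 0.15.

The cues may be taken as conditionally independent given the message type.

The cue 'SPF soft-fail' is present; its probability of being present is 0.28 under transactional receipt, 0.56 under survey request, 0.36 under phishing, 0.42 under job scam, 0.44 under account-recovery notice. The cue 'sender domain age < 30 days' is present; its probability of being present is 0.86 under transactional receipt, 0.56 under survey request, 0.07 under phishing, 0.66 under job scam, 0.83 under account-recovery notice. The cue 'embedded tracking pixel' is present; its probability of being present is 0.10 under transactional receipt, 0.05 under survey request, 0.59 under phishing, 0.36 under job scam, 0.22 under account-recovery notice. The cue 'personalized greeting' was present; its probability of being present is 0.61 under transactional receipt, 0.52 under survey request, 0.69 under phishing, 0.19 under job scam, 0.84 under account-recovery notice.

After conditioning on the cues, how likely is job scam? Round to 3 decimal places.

By Bayes' rule with conditional independence, the unnormalized weight for each hypothesis is prior × ∏ likelihoods:
  transactional receipt: 0.26 × 0.28 × 0.86 × 0.10 × 0.61 = 0.0038191
  survey request: 0.26 × 0.56 × 0.56 × 0.05 × 0.52 = 0.0021199
  phishing: 0.10 × 0.36 × 0.07 × 0.59 × 0.69 = 0.0010259
  job scam: 0.23 × 0.42 × 0.66 × 0.36 × 0.19 = 0.0043609
  account-recovery notice: 0.15 × 0.44 × 0.83 × 0.22 × 0.84 = 0.010123
The unnormalized weights sum to 0.021449.
P(job scam | evidence) = 0.0043609 / 0.021449 ≈ 0.203.

0.203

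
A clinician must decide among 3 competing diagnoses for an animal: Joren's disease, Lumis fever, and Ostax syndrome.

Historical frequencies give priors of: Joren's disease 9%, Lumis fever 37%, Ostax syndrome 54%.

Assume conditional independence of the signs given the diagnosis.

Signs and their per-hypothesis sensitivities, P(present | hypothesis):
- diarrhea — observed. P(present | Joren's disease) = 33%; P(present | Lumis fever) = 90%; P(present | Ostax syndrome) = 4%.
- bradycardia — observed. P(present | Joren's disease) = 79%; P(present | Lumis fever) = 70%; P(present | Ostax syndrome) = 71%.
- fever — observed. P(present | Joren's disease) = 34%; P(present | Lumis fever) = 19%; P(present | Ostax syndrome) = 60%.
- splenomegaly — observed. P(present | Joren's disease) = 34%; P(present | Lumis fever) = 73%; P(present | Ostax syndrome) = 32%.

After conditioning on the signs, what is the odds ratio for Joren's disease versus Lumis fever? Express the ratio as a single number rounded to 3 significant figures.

0.0839

The normalizing constant cancels in an odds ratio, so compute prior × likelihood for the two hypotheses only:
  Joren's disease: 0.09 × 0.33 × 0.79 × 0.34 × 0.34 = 0.0027123
  Lumis fever: 0.37 × 0.90 × 0.70 × 0.19 × 0.73 = 0.032331
Posterior odds = 0.0027123 / 0.032331 ≈ 0.0839.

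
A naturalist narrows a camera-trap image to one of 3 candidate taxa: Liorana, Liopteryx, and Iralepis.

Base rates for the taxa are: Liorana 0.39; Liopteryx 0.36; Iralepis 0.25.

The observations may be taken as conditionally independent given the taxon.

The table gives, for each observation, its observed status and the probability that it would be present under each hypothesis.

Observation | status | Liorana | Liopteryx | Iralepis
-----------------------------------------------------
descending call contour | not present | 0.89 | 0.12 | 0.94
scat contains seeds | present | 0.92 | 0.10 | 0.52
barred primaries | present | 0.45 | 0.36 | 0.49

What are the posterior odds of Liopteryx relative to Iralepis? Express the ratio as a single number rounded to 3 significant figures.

2.98

Posterior odds equal prior odds times the likelihood ratio; only the two competing hypotheses matter (using 1 − P(present | H) for each absent observation).
  Liopteryx: 0.36 × (1 − 0.12) × 0.10 × 0.36 = 0.011405
  Iralepis: 0.25 × (1 − 0.94) × 0.52 × 0.49 = 0.003822
Posterior odds = 0.011405 / 0.003822 ≈ 2.98.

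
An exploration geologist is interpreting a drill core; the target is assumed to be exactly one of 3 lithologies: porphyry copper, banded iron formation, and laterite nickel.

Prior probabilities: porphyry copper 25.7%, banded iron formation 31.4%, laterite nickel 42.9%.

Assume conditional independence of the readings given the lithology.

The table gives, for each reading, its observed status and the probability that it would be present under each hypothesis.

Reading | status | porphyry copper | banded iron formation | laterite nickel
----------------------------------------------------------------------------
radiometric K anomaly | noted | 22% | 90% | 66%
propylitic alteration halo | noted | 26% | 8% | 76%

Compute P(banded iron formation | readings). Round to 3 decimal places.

0.090

By Bayes' rule with conditional independence, the unnormalized weight for each hypothesis is prior × ∏ likelihoods:
  porphyry copper: 0.257 × 0.22 × 0.26 = 0.0147
  banded iron formation: 0.314 × 0.90 × 0.08 = 0.022608
  laterite nickel: 0.429 × 0.66 × 0.76 = 0.21519
Normalizing constant Z = 0.0147 + 0.022608 + 0.21519 = 0.25249.
P(banded iron formation | evidence) = 0.022608 / 0.25249 ≈ 0.090.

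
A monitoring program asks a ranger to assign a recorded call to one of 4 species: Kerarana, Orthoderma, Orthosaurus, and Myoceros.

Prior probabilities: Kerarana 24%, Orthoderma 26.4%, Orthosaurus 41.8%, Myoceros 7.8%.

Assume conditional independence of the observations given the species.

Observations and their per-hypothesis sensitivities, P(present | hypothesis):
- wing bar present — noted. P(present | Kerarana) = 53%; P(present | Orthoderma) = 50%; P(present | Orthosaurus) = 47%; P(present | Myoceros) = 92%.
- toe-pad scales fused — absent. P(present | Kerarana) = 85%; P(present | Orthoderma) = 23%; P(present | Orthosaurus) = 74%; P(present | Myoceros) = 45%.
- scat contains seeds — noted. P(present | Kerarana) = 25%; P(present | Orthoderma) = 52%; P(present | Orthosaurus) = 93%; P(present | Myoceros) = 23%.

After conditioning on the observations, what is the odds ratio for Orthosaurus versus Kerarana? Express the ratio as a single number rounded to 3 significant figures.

9.96

Posterior odds equal prior odds times the likelihood ratio; only the two competing hypotheses matter (using 1 − P(present | H) for each absent observation).
  Orthosaurus: 0.418 × 0.47 × (1 − 0.74) × 0.93 = 0.047504
  Kerarana: 0.240 × 0.53 × (1 − 0.85) × 0.25 = 0.00477
Posterior odds = 0.047504 / 0.00477 ≈ 9.96.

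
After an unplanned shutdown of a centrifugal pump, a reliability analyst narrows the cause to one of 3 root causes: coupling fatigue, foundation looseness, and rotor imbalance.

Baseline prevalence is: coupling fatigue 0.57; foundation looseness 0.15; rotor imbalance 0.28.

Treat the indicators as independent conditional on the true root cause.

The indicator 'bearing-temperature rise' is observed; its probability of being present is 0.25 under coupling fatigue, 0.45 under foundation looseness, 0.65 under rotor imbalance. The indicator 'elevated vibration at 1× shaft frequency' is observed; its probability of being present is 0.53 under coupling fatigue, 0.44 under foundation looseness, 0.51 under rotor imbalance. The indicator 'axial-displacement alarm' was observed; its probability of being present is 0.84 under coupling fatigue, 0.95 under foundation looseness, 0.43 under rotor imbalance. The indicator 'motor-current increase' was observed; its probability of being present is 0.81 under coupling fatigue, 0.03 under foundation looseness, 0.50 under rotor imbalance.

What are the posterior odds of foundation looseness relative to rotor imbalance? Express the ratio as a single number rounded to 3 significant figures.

Unnormalized posterior weight (prior times the indicator likelihoods) for each of the two hypotheses:
  foundation looseness: 0.15 × 0.45 × 0.44 × 0.95 × 0.03 = 0.00084645
  rotor imbalance: 0.28 × 0.65 × 0.51 × 0.43 × 0.50 = 0.019956
Odds(foundation looseness : rotor imbalance) = 0.00084645 / 0.019956 ≈ 0.0424.

0.0424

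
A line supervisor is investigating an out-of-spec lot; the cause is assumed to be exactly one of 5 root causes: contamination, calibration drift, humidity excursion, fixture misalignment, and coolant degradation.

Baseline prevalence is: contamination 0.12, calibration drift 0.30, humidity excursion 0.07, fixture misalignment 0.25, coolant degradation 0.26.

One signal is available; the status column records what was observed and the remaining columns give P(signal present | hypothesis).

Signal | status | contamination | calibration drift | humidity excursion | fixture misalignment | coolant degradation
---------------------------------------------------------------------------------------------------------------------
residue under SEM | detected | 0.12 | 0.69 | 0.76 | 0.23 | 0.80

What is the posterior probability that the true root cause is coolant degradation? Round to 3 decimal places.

0.385

Multiply each prior by the likelihood of the signal:
  contamination: 0.12 × 0.12 = 0.0144
  calibration drift: 0.30 × 0.69 = 0.207
  humidity excursion: 0.07 × 0.76 = 0.0532
  fixture misalignment: 0.25 × 0.23 = 0.0575
  coolant degradation: 0.26 × 0.80 = 0.208
Marginal likelihood of the evidence = 0.5401.
P(coolant degradation | evidence) = 0.208 / 0.5401 ≈ 0.385.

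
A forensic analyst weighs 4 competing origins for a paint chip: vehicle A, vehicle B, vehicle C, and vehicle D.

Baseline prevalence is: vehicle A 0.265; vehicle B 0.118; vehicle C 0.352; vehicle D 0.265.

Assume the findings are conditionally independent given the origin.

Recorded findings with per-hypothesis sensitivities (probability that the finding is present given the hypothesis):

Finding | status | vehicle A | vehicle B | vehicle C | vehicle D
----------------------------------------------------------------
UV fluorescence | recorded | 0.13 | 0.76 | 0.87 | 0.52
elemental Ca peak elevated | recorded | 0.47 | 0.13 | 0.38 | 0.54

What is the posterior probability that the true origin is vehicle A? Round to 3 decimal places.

0.074

By Bayes' rule with conditional independence, the unnormalized weight for each hypothesis is prior × ∏ likelihoods:
  vehicle A: 0.265 × 0.13 × 0.47 = 0.016192
  vehicle B: 0.118 × 0.76 × 0.13 = 0.011658
  vehicle C: 0.352 × 0.87 × 0.38 = 0.11637
  vehicle D: 0.265 × 0.52 × 0.54 = 0.074412
Normalizing constant Z = 0.016192 + 0.011658 + 0.11637 + 0.074412 = 0.21863.
P(vehicle A | evidence) = 0.016192 / 0.21863 ≈ 0.074.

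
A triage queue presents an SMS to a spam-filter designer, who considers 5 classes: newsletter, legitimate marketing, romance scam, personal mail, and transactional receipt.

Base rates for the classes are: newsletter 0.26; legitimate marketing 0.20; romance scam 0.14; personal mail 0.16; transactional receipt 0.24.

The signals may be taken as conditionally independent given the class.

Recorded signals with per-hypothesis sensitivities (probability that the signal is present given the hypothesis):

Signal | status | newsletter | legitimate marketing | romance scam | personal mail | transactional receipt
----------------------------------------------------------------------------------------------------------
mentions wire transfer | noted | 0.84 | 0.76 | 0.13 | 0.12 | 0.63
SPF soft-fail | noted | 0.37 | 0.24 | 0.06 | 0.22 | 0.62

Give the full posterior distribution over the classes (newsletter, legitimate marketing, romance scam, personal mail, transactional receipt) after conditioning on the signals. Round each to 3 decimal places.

By Bayes' rule with conditional independence, the unnormalized weight for each hypothesis is prior × ∏ likelihoods:
  newsletter: 0.26 × 0.84 × 0.37 = 0.080808
  legitimate marketing: 0.20 × 0.76 × 0.24 = 0.03648
  romance scam: 0.14 × 0.13 × 0.06 = 0.001092
  personal mail: 0.16 × 0.12 × 0.22 = 0.004224
  transactional receipt: 0.24 × 0.63 × 0.62 = 0.093744
Marginal likelihood of the evidence = 0.21635.
P(newsletter | evidence) = 0.080808 / 0.21635 ≈ 0.374
P(legitimate marketing | evidence) = 0.03648 / 0.21635 ≈ 0.169
P(romance scam | evidence) = 0.001092 / 0.21635 ≈ 0.005
P(personal mail | evidence) = 0.004224 / 0.21635 ≈ 0.020
P(transactional receipt | evidence) = 0.093744 / 0.21635 ≈ 0.433

0.374, 0.169, 0.005, 0.020, 0.433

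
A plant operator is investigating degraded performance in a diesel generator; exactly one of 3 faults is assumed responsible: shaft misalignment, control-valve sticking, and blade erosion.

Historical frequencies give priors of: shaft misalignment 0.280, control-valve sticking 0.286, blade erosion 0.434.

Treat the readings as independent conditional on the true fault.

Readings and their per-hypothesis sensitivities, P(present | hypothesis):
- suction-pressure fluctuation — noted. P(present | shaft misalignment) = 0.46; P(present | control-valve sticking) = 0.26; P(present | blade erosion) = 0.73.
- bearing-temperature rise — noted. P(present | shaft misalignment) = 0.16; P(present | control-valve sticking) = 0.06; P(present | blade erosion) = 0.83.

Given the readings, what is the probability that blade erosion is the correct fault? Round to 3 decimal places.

0.913

By Bayes' rule with conditional independence, the unnormalized weight for each hypothesis is prior × ∏ likelihoods:
  shaft misalignment: 0.280 × 0.46 × 0.16 = 0.020608
  control-valve sticking: 0.286 × 0.26 × 0.06 = 0.0044616
  blade erosion: 0.434 × 0.73 × 0.83 = 0.26296
Marginal likelihood of the evidence = 0.28803.
P(blade erosion | evidence) = 0.26296 / 0.28803 ≈ 0.913.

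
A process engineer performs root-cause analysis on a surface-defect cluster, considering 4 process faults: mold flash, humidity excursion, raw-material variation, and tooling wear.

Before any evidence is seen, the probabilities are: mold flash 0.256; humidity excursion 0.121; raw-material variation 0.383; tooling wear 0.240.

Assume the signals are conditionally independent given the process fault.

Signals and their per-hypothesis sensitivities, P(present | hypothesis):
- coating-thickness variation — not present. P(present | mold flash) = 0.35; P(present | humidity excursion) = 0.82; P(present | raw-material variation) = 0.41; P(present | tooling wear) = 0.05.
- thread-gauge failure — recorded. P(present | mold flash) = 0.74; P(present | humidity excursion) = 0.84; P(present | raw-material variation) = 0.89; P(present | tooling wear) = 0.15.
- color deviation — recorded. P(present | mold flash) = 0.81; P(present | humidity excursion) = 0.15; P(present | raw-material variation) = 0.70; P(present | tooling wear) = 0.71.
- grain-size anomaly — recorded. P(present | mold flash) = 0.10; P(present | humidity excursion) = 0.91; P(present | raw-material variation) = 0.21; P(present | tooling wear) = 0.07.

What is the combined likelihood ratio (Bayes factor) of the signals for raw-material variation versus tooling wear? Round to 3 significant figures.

10.9

Take the product of per-signal likelihoods under each hypothesis (using 1 − P(present | H) for each absent signal), then divide.
  raw-material variation: (1 − 0.41) × 0.89 × 0.70 × 0.21 = 0.07719
  tooling wear: (1 − 0.05) × 0.15 × 0.71 × 0.07 = 0.0070823
Bayes factor = 0.07719 / 0.0070823 ≈ 10.9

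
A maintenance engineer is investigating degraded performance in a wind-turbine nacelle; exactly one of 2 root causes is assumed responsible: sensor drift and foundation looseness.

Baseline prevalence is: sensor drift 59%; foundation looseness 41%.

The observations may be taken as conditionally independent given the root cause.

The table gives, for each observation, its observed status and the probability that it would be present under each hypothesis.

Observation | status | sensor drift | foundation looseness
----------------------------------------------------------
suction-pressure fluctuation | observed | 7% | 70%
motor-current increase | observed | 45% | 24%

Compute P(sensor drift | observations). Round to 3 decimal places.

Multiply each prior by the joint likelihood of the evidence pattern:
  sensor drift: 0.59 × 0.07 × 0.45 = 0.018585
  foundation looseness: 0.41 × 0.70 × 0.24 = 0.06888
Marginal likelihood of the evidence = 0.087465.
P(sensor drift | evidence) = 0.018585 / 0.087465 ≈ 0.212.

0.212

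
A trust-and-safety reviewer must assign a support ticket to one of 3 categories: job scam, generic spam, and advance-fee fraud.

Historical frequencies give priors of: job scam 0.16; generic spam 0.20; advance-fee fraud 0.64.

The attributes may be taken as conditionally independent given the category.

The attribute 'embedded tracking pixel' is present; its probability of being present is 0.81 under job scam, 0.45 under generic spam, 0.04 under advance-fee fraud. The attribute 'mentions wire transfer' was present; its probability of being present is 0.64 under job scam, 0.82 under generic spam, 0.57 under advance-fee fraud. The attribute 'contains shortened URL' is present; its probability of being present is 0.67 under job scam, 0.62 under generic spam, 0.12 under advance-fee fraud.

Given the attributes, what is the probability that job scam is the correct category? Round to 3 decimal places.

For each hypothesis, the unnormalized posterior weight is prior × product of the attribute likelihoods:
  job scam: 0.16 × 0.81 × 0.64 × 0.67 = 0.055572
  generic spam: 0.20 × 0.45 × 0.82 × 0.62 = 0.045756
  advance-fee fraud: 0.64 × 0.04 × 0.57 × 0.12 = 0.001751
The unnormalized weights sum to 0.10308.
P(job scam | evidence) = 0.055572 / 0.10308 ≈ 0.539.

0.539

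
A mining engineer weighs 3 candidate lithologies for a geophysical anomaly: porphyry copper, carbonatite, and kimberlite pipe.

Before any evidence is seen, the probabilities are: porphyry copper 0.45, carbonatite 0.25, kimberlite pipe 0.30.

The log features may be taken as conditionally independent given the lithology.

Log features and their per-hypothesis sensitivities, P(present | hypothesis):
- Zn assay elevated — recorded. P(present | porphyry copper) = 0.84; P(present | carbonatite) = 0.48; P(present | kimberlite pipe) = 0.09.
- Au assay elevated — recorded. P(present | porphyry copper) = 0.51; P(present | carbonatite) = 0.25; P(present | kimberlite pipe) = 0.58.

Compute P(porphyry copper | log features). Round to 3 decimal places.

By Bayes' rule with conditional independence, the unnormalized weight for each hypothesis is prior × ∏ likelihoods:
  porphyry copper: 0.45 × 0.84 × 0.51 = 0.19278
  carbonatite: 0.25 × 0.48 × 0.25 = 0.03
  kimberlite pipe: 0.30 × 0.09 × 0.58 = 0.01566
Normalizing constant Z = 0.19278 + 0.03 + 0.01566 = 0.23844.
P(porphyry copper | evidence) = 0.19278 / 0.23844 ≈ 0.809.

0.809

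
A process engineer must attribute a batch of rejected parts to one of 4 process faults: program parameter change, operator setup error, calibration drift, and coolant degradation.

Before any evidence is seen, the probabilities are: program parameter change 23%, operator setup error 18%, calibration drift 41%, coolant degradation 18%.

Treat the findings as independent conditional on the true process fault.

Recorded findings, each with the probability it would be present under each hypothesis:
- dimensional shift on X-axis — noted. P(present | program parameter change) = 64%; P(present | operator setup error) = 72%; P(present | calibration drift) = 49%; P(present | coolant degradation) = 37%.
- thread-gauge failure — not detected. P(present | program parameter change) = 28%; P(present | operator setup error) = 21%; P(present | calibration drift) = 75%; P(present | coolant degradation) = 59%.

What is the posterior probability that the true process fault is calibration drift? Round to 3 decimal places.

0.176

For each hypothesis, the unnormalized posterior weight is prior × product of the finding likelihoods (using 1 − P(present | H) for each absent finding):
  program parameter change: 0.23 × 0.64 × (1 − 0.28) = 0.10598
  operator setup error: 0.18 × 0.72 × (1 − 0.21) = 0.10238
  calibration drift: 0.41 × 0.49 × (1 − 0.75) = 0.050225
  coolant degradation: 0.18 × 0.37 × (1 − 0.59) = 0.027306
Normalizing constant Z = 0.10598 + 0.10238 + 0.050225 + 0.027306 = 0.2859.
P(calibration drift | evidence) = 0.050225 / 0.2859 ≈ 0.176.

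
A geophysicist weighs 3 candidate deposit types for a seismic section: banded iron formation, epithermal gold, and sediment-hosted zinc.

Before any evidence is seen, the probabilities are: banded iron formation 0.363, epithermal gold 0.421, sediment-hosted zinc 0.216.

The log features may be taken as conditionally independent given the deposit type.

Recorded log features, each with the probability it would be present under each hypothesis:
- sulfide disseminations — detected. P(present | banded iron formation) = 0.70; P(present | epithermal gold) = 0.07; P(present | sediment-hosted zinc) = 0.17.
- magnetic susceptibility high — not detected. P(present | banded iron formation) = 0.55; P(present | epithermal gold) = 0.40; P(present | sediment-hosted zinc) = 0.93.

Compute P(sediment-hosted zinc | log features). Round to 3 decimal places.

For each hypothesis, the unnormalized posterior weight is prior × product of the log feature likelihoods (using 1 − P(present | H) for each absent log feature):
  banded iron formation: 0.363 × 0.70 × (1 − 0.55) = 0.11434
  epithermal gold: 0.421 × 0.07 × (1 − 0.40) = 0.017682
  sediment-hosted zinc: 0.216 × 0.17 × (1 − 0.93) = 0.0025704
The unnormalized weights sum to 0.1346.
P(sediment-hosted zinc | evidence) = 0.0025704 / 0.1346 ≈ 0.019.

0.019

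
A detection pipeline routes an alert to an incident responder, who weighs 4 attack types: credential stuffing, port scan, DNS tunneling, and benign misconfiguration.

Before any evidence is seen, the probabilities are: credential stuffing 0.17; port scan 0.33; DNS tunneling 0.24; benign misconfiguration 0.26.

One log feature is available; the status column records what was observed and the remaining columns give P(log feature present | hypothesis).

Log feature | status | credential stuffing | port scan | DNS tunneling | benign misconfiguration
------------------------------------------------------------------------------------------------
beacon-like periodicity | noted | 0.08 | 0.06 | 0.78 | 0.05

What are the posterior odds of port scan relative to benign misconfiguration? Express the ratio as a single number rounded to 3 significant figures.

1.52

Unnormalized posterior weight (prior times the log feature likelihood) for each of the two hypotheses:
  port scan: 0.33 × 0.06 = 0.0198
  benign misconfiguration: 0.26 × 0.05 = 0.013
Odds(port scan : benign misconfiguration) = 0.0198 / 0.013 ≈ 1.52.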